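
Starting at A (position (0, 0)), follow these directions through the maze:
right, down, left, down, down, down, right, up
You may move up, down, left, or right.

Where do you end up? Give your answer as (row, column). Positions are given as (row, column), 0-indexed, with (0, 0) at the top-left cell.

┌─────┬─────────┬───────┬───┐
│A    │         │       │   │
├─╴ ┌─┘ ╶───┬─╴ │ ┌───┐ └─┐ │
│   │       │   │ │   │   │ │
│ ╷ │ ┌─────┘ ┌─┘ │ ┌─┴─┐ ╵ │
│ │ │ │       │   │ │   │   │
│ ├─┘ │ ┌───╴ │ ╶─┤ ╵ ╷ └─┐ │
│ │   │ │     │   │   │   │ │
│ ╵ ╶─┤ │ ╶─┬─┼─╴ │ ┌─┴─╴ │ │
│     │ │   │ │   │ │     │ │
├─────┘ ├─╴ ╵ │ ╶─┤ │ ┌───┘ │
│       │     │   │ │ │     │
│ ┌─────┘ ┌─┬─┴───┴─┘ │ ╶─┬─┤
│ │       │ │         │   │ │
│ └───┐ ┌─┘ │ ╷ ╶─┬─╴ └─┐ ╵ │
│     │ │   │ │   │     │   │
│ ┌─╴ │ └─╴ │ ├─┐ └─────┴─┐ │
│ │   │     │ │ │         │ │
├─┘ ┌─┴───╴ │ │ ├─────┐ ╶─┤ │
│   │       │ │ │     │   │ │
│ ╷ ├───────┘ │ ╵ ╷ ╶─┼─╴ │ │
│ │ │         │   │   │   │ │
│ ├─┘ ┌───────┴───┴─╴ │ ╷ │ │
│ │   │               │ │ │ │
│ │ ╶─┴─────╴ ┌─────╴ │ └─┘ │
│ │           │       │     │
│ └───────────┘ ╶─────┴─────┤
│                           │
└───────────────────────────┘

Following directions step by step:
Start: (0, 0)
  right: (0, 0) → (0, 1)
  down: (0, 1) → (1, 1)
  left: (1, 1) → (1, 0)
  down: (1, 0) → (2, 0)
  down: (2, 0) → (3, 0)
  down: (3, 0) → (4, 0)
  right: (4, 0) → (4, 1)
  up: (4, 1) → (3, 1)
Final position: (3, 1)

Path taken:

┌─────┬─────────┬───────┬───┐
│A ↓  │         │       │   │
├─╴ ┌─┘ ╶───┬─╴ │ ┌───┐ └─┐ │
│↓ ↲│       │   │ │   │   │ │
│ ╷ │ ┌─────┘ ┌─┘ │ ┌─┴─┐ ╵ │
│↓│ │ │       │   │ │   │   │
│ ├─┘ │ ┌───╴ │ ╶─┤ ╵ ╷ └─┐ │
│↓│B  │ │     │   │   │   │ │
│ ╵ ╶─┤ │ ╶─┬─┼─╴ │ ┌─┴─╴ │ │
│↳ ↑  │ │   │ │   │ │     │ │
├─────┘ ├─╴ ╵ │ ╶─┤ │ ┌───┘ │
│       │     │   │ │ │     │
│ ┌─────┘ ┌─┬─┴───┴─┘ │ ╶─┬─┤
│ │       │ │         │   │ │
│ └───┐ ┌─┘ │ ╷ ╶─┬─╴ └─┐ ╵ │
│     │ │   │ │   │     │   │
│ ┌─╴ │ └─╴ │ ├─┐ └─────┴─┐ │
│ │   │     │ │ │         │ │
├─┘ ┌─┴───╴ │ │ ├─────┐ ╶─┤ │
│   │       │ │ │     │   │ │
│ ╷ ├───────┘ │ ╵ ╷ ╶─┼─╴ │ │
│ │ │         │   │   │   │ │
│ ├─┘ ┌───────┴───┴─╴ │ ╷ │ │
│ │   │               │ │ │ │
│ │ ╶─┴─────╴ ┌─────╴ │ └─┘ │
│ │           │       │     │
│ └───────────┘ ╶─────┴─────┤
│                           │
└───────────────────────────┘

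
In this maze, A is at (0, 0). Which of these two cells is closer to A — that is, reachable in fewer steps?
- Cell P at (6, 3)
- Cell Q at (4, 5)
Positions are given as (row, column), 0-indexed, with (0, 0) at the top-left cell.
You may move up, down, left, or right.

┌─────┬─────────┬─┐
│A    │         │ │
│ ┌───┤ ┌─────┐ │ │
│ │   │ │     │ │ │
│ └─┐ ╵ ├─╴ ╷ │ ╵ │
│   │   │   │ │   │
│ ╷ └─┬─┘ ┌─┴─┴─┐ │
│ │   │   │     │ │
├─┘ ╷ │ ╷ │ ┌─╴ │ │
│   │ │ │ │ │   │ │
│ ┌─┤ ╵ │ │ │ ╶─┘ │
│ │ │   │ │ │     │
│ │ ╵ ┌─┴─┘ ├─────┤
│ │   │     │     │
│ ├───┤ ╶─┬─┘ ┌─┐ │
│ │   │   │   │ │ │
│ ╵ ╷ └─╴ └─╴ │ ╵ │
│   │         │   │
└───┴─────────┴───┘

Shortest path A → P at (6, 3): 19 steps
Shortest path A → Q at (4, 5): 23 steps

P is closer (19 steps vs 23 steps).

Path to P:

┌─────┬─────────┬─┐
│A    │         │ │
│ ┌───┤ ┌─────┐ │ │
│↓│   │ │     │ │ │
│ └─┐ ╵ ├─╴ ╷ │ ╵ │
│↳ ↓│   │   │ │   │
│ ╷ └─┬─┘ ┌─┴─┴─┐ │
│ │↓  │   │     │ │
├─┘ ╷ │ ╷ │ ┌─╴ │ │
│↓ ↲│ │ │ │ │   │ │
│ ┌─┤ ╵ │ │ │ ╶─┘ │
│↓│ │   │ │ │     │
│ │ ╵ ┌─┴─┘ ├─────┤
│↓│   │P    │     │
│ ├───┤ ╶─┬─┘ ┌─┐ │
│↓│↱ ↓│↑ ↰│   │ │ │
│ ╵ ╷ └─╴ └─╴ │ ╵ │
│↳ ↑│↳ → ↑    │   │
└───┴─────────┴───┘

Path to Q:

┌─────┬─────────┬─┐
│A    │         │ │
│ ┌───┤ ┌─────┐ │ │
│↓│   │ │     │ │ │
│ └─┐ ╵ ├─╴ ╷ │ ╵ │
│↳ ↓│   │   │ │   │
│ ╷ └─┬─┘ ┌─┴─┴─┐ │
│ │↓  │   │     │ │
├─┘ ╷ │ ╷ │ ┌─╴ │ │
│↓ ↲│ │ │ │Q│   │ │
│ ┌─┤ ╵ │ │ │ ╶─┘ │
│↓│ │   │ │↑│     │
│ │ ╵ ┌─┴─┘ ├─────┤
│↓│   │↱ → ↑│     │
│ ├───┤ ╶─┬─┘ ┌─┐ │
│↓│↱ ↓│↑ ↰│   │ │ │
│ ╵ ╷ └─╴ └─╴ │ ╵ │
│↳ ↑│↳ → ↑    │   │
└───┴─────────┴───┘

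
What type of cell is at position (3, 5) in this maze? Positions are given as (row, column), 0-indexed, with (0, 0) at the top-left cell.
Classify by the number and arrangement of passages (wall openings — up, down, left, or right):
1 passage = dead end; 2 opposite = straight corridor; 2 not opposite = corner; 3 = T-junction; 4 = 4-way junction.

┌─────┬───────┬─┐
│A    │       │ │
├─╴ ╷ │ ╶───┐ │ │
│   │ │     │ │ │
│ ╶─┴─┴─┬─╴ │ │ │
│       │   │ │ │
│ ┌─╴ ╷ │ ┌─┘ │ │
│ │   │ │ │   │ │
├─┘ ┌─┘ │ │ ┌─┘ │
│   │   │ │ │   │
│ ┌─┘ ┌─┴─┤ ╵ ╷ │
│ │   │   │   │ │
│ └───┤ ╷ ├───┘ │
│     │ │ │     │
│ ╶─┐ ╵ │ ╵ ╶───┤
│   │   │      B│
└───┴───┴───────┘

Checking cell at (3, 5):
Number of passages: 2
Cell type: corner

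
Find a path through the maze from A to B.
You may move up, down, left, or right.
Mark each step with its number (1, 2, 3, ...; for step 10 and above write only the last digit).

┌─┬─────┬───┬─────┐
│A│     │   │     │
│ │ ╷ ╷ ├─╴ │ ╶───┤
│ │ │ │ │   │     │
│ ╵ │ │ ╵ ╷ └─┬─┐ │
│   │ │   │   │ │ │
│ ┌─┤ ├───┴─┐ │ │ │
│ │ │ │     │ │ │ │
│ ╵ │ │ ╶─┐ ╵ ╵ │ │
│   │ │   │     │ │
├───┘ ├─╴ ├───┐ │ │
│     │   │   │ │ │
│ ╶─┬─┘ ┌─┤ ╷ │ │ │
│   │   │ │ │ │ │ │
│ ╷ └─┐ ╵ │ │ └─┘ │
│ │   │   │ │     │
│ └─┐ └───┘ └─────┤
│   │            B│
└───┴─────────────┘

Finding the shortest path through the maze:
Path length: 24 steps
Directions: down → down → right → up → up → right → down → down → down → down → down → left → left → down → right → down → right → down → right → right → right → right → right → right

Solution:

┌─┬─────┬───┬─────┐
│A│5 6  │   │     │
│ │ ╷ ╷ ├─╴ │ ╶───┤
│1│4│7│ │   │     │
│ ╵ │ │ ╵ ╷ └─┬─┐ │
│2 3│8│   │   │ │ │
│ ┌─┤ ├───┴─┐ │ │ │
│ │ │9│     │ │ │ │
│ ╵ │ │ ╶─┐ ╵ ╵ │ │
│   │0│   │     │ │
├───┘ ├─╴ ├───┐ │ │
│3 2 1│   │   │ │ │
│ ╶─┬─┘ ┌─┤ ╷ │ │ │
│4 5│   │ │ │ │ │ │
│ ╷ └─┐ ╵ │ │ └─┘ │
│ │6 7│   │ │     │
│ └─┐ └───┘ └─────┤
│   │8 9 0 1 2 3 B│
└───┴─────────────┘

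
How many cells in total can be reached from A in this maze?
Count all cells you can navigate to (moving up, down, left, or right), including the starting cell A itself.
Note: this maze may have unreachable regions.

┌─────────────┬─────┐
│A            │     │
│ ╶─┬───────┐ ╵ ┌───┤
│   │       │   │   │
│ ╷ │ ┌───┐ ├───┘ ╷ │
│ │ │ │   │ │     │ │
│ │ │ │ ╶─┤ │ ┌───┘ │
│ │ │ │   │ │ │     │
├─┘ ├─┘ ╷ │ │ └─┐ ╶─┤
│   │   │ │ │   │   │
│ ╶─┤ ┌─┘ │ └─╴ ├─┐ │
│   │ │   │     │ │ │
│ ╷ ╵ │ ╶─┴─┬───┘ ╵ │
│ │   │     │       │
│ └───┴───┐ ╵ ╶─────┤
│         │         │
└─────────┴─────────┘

Using BFS/flood-fill to find all reachable cells from A:
Maze size: 8 × 10 = 80 total cells
All cells are reachable — the maze is fully connected.
Reachable cells: 80

Reachable region (· marks reachable cells):

┌─────────────┬─────┐
│A · · · · · ·│· · ·│
│ ╶─┬───────┐ ╵ ┌───┤
│· ·│· · · ·│· ·│· ·│
│ ╷ │ ┌───┐ ├───┘ ╷ │
│·│·│·│· ·│·│· · ·│·│
│ │ │ │ ╶─┤ │ ┌───┘ │
│·│·│·│· ·│·│·│· · ·│
├─┘ ├─┘ ╷ │ │ └─┐ ╶─┤
│· ·│· ·│·│·│· ·│· ·│
│ ╶─┤ ┌─┘ │ └─╴ ├─┐ │
│· ·│·│· ·│· · ·│·│·│
│ ╷ ╵ │ ╶─┴─┬───┘ ╵ │
│·│· ·│· · ·│· · · ·│
│ └───┴───┐ ╵ ╶─────┤
│· · · · ·│· · · · ·│
└─────────┴─────────┘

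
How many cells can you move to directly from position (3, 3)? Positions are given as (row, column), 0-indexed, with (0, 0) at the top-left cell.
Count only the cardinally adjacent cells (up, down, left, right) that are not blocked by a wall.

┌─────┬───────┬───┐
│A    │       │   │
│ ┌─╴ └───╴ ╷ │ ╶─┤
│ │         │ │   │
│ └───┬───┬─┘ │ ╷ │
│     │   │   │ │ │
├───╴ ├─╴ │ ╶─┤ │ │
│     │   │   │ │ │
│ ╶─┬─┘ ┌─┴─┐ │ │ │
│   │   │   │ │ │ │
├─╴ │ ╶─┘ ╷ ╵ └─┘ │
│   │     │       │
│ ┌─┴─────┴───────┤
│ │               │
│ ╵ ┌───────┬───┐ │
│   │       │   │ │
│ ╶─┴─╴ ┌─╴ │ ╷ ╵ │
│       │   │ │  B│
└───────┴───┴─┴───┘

Checking passable neighbors of (3, 3):
Neighbors: (4, 3), (3, 4)
Count: 2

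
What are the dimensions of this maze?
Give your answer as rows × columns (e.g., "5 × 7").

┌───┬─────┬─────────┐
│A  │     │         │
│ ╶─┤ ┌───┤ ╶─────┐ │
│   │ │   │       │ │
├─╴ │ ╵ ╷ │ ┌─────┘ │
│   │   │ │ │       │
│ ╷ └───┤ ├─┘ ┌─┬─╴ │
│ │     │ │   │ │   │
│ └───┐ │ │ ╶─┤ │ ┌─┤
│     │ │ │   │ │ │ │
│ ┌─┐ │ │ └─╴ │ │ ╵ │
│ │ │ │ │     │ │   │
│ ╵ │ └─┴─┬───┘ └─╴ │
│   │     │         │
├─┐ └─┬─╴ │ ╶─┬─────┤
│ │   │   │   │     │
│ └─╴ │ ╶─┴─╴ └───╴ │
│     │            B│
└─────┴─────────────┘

Counting the maze dimensions:
Rows (vertical): 9
Columns (horizontal): 10
Dimensions: 9 × 10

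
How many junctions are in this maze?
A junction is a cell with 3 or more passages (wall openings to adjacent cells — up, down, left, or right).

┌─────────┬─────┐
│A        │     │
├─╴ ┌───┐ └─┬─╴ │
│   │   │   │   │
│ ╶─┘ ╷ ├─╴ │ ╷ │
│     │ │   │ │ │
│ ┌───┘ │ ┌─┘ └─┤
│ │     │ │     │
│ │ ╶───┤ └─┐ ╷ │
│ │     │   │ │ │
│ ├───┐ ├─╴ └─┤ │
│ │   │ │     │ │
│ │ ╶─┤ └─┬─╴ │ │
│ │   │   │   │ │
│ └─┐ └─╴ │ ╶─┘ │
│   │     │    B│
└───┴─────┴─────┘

Checking each cell for number of passages:

Junctions found (3+ passages):
  (0, 1): 3 passages
  (1, 7): 3 passages
  (2, 0): 3 passages
  (3, 6): 4 passages
  (5, 5): 3 passages
Total junctions: 5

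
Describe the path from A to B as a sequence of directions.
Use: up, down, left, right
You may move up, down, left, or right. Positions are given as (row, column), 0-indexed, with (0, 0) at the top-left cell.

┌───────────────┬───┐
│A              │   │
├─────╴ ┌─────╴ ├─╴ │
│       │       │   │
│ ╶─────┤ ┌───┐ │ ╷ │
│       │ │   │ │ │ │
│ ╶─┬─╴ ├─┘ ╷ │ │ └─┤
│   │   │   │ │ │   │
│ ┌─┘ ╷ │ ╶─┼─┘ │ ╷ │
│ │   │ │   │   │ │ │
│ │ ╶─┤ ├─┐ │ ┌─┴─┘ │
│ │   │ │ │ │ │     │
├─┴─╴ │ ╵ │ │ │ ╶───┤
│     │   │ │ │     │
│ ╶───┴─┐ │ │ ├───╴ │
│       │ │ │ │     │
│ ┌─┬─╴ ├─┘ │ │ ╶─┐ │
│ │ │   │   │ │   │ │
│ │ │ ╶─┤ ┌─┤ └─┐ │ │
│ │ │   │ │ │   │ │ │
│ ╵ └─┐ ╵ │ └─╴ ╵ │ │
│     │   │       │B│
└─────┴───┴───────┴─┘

Finding the path and converting it to directions:
Path through cells: (0,0) → (0,1) → (0,2) → (0,3) → (0,4) → (0,5) → (0,6) → (0,7) → (1,7) → (2,7) → (3,7) → (4,7) → (4,6) → (5,6) → (6,6) → (7,6) → (8,6) → (9,6) → (9,7) → (10,7) → (10,8) → (9,8) → (8,8) → (8,7) → (7,7) → (7,8) → (7,9) → (8,9) → (9,9) → (10,9)
Directions: right, right, right, right, right, right, right, down, down, down, down, left, down, down, down, down, down, right, down, right, up, up, left, up, right, right, down, down, down

Solution:

┌───────────────┬───┐
│A → → → → → → ↓│   │
├─────╴ ┌─────╴ ├─╴ │
│       │      ↓│   │
│ ╶─────┤ ┌───┐ │ ╷ │
│       │ │   │↓│ │ │
│ ╶─┬─╴ ├─┘ ╷ │ │ └─┤
│   │   │   │ │↓│   │
│ ┌─┘ ╷ │ ╶─┼─┘ │ ╷ │
│ │   │ │   │↓ ↲│ │ │
│ │ ╶─┤ ├─┐ │ ┌─┴─┘ │
│ │   │ │ │ │↓│     │
├─┴─╴ │ ╵ │ │ │ ╶───┤
│     │   │ │↓│     │
│ ╶───┴─┐ │ │ ├───╴ │
│       │ │ │↓│↱ → ↓│
│ ┌─┬─╴ ├─┘ │ │ ╶─┐ │
│ │ │   │   │↓│↑ ↰│↓│
│ │ │ ╶─┤ ┌─┤ └─┐ │ │
│ │ │   │ │ │↳ ↓│↑│↓│
│ ╵ └─┐ ╵ │ └─╴ ╵ │ │
│     │   │    ↳ ↑│B│
└─────┴───┴───────┴─┘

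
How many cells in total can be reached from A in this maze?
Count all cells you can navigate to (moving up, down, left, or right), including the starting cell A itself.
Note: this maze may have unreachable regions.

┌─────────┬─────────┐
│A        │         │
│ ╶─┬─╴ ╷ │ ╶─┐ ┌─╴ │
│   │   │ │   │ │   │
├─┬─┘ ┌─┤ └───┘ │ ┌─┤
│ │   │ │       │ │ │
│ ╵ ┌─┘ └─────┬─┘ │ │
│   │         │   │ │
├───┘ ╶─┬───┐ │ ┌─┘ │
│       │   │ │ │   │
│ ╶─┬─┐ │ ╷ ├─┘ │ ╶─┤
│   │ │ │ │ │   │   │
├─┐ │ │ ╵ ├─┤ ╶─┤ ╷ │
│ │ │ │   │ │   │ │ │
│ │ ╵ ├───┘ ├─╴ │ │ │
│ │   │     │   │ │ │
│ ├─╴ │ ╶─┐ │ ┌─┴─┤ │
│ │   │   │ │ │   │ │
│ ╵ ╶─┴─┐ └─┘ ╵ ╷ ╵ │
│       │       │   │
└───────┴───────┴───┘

Using BFS/flood-fill to find all reachable cells from A:
Maze size: 10 × 10 = 100 total cells
34 cell(s) are walled off and cannot be reached from A.
Reachable cells: 66

Reachable region (· marks reachable cells):

┌─────────┬─────────┐
│A · · · ·│· · · · ·│
│ ╶─┬─╴ ╷ │ ╶─┐ ┌─╴ │
│· ·│· ·│·│· ·│·│· ·│
├─┬─┘ ┌─┤ └───┘ │ ┌─┤
│·│· ·│ │· · · ·│·│·│
│ ╵ ┌─┘ └─────┬─┘ │ │
│· ·│         │· ·│·│
├───┘ ╶─┬───┐ │ ┌─┘ │
│       │   │ │·│· ·│
│ ╶─┬─┐ │ ╷ ├─┘ │ ╶─┤
│   │ │ │ │ │· ·│· ·│
├─┐ │ │ ╵ ├─┤ ╶─┤ ╷ │
│ │ │ │   │·│· ·│·│·│
│ │ ╵ ├───┘ ├─╴ │ │ │
│ │   │· · ·│· ·│·│·│
│ ├─╴ │ ╶─┐ │ ┌─┴─┤ │
│ │   │· ·│·│·│· ·│·│
│ ╵ ╶─┴─┐ └─┘ ╵ ╷ ╵ │
│       │· · · ·│· ·│
└───────┴───────┴───┘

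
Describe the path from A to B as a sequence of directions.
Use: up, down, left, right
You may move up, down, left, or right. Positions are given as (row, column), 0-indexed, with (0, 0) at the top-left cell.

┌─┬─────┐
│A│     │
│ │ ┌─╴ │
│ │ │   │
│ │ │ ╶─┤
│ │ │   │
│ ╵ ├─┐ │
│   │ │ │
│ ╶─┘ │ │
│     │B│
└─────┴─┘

Finding the path and converting it to directions:
Path through cells: (0,0) → (1,0) → (2,0) → (3,0) → (3,1) → (2,1) → (1,1) → (0,1) → (0,2) → (0,3) → (1,3) → (1,2) → (2,2) → (2,3) → (3,3) → (4,3)
Directions: down, down, down, right, up, up, up, right, right, down, left, down, right, down, down

Solution:

┌─┬─────┐
│A│↱ → ↓│
│ │ ┌─╴ │
│↓│↑│↓ ↲│
│ │ │ ╶─┤
│↓│↑│↳ ↓│
│ ╵ ├─┐ │
│↳ ↑│ │↓│
│ ╶─┘ │ │
│     │B│
└─────┴─┘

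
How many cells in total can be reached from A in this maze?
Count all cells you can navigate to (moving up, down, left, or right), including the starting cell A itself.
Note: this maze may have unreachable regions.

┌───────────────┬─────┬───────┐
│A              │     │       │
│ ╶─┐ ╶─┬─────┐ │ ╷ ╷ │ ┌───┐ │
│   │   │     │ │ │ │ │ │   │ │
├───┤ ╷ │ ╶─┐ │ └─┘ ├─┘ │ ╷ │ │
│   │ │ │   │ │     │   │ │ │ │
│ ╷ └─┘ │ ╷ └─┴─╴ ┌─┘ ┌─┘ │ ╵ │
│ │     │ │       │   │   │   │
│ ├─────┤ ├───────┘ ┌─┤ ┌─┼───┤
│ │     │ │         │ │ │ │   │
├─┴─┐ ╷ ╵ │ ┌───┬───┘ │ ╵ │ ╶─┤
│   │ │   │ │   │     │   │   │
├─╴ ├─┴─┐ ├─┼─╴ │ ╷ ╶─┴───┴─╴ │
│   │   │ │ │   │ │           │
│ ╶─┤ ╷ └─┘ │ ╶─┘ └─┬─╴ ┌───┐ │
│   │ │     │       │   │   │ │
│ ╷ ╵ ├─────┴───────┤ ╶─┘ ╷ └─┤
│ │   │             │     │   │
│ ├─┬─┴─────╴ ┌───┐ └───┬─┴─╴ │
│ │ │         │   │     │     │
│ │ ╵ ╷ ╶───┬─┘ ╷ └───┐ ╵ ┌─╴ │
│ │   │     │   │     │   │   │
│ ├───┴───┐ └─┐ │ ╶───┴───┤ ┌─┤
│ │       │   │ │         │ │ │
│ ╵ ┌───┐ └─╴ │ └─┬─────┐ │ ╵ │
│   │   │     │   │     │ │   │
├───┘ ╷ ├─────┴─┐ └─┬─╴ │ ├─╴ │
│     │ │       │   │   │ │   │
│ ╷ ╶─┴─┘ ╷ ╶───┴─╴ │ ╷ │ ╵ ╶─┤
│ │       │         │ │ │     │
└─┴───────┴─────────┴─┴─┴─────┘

Using BFS/flood-fill to find all reachable cells from A:
Maze size: 15 × 15 = 225 total cells
175 cell(s) are walled off and cannot be reached from A.
Reachable cells: 50

Reachable region (· marks reachable cells):

┌───────────────┬─────┬───────┐
│A · · · · · · ·│· · ·│       │
│ ╶─┐ ╶─┬─────┐ │ ╷ ╷ │ ┌───┐ │
│· ·│· ·│· · ·│·│·│·│·│ │   │ │
├───┤ ╷ │ ╶─┐ │ └─┘ ├─┘ │ ╷ │ │
│· ·│·│·│· ·│·│· · ·│   │ │ │ │
│ ╷ └─┘ │ ╷ └─┴─╴ ┌─┘ ┌─┘ │ ╵ │
│·│· · ·│·│· · · ·│   │   │   │
│ ├─────┤ ├───────┘ ┌─┤ ┌─┼───┤
│·│· · ·│·│         │ │ │ │   │
├─┴─┐ ╷ ╵ │ ┌───┬───┘ │ ╵ │ ╶─┤
│   │·│· ·│ │   │     │   │   │
├─╴ ├─┴─┐ ├─┼─╴ │ ╷ ╶─┴───┴─╴ │
│   │   │·│ │   │ │           │
│ ╶─┤ ╷ └─┘ │ ╶─┘ └─┬─╴ ┌───┐ │
│   │ │     │       │   │   │ │
│ ╷ ╵ ├─────┴───────┤ ╶─┘ ╷ └─┤
│ │   │             │     │   │
│ ├─┬─┴─────╴ ┌───┐ └───┬─┴─╴ │
│ │ │         │   │     │     │
│ │ ╵ ╷ ╶───┬─┘ ╷ └───┐ ╵ ┌─╴ │
│ │   │     │   │     │   │   │
│ ├───┴───┐ └─┐ │ ╶───┴───┤ ┌─┤
│ │       │   │ │         │ │ │
│ ╵ ┌───┐ └─╴ │ └─┬─────┐ │ ╵ │
│   │   │     │   │     │ │   │
├───┘ ╷ ├─────┴─┐ └─┬─╴ │ ├─╴ │
│     │ │       │   │   │ │   │
│ ╷ ╶─┴─┘ ╷ ╶───┴─╴ │ ╷ │ ╵ ╶─┤
│ │       │         │ │ │     │
└─┴───────┴─────────┴─┴─┴─────┘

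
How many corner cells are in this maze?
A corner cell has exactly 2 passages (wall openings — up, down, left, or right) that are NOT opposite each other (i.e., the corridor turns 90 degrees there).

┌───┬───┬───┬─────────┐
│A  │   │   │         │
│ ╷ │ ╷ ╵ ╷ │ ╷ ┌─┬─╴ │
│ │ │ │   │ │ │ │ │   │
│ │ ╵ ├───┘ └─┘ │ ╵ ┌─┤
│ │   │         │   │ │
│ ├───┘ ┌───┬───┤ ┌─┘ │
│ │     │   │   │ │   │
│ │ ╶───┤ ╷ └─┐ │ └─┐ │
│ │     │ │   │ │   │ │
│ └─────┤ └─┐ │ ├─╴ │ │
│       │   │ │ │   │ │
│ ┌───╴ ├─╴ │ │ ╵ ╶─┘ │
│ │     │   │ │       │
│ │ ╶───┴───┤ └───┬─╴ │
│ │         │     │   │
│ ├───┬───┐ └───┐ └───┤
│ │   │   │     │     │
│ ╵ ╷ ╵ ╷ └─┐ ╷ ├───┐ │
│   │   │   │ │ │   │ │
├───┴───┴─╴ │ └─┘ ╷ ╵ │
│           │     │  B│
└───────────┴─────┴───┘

Counting corner cells (2 non-opposite passages):
Total corners: 62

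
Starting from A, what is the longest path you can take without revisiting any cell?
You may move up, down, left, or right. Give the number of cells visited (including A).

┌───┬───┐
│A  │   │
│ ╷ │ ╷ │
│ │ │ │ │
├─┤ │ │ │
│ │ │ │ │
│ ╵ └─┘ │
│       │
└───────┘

Finding longest simple path using DFS:
Start: (0, 0)
Longest path visits 13 cells
Path: A → right → down → down → down → right → right → up → up → up → left → down → down

Solution:

┌───┬───┐
│A ↓│↓ ↰│
│ ╷ │ ╷ │
│ │↓│↓│↑│
├─┤ │ │ │
│ │↓│B│↑│
│ ╵ └─┘ │
│  ↳ → ↑│
└───────┘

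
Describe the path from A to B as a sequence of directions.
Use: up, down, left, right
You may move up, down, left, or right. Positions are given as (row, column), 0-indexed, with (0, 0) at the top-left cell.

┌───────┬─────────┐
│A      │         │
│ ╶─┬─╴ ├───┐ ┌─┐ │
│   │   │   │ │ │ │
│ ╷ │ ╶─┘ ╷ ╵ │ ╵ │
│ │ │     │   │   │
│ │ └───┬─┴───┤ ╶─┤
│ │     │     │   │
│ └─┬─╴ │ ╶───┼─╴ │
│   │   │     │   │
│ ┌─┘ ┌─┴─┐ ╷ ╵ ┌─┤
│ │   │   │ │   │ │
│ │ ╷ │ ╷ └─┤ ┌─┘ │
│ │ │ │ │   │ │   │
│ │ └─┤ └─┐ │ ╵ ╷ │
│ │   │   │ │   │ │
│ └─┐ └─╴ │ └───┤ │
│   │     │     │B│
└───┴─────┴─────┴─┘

Finding the path and converting it to directions:
Path through cells: (0,0) → (0,1) → (0,2) → (0,3) → (1,3) → (1,2) → (2,2) → (2,3) → (2,4) → (1,4) → (1,5) → (2,5) → (2,6) → (1,6) → (0,6) → (0,7) → (0,8) → (1,8) → (2,8) → (2,7) → (3,7) → (3,8) → (4,8) → (4,7) → (5,7) → (5,6) → (6,6) → (7,6) → (7,7) → (6,7) → (6,8) → (7,8) → (8,8)
Directions: right, right, right, down, left, down, right, right, up, right, down, right, up, up, right, right, down, down, left, down, right, down, left, down, left, down, down, right, up, right, down, down

Solution:

┌───────┬─────────┐
│A → → ↓│    ↱ → ↓│
│ ╶─┬─╴ ├───┐ ┌─┐ │
│   │↓ ↲│↱ ↓│↑│ │↓│
│ ╷ │ ╶─┘ ╷ ╵ │ ╵ │
│ │ │↳ → ↑│↳ ↑│↓ ↲│
│ │ └───┬─┴───┤ ╶─┤
│ │     │     │↳ ↓│
│ └─┬─╴ │ ╶───┼─╴ │
│   │   │     │↓ ↲│
│ ┌─┘ ┌─┴─┐ ╷ ╵ ┌─┤
│ │   │   │ │↓ ↲│ │
│ │ ╷ │ ╷ └─┤ ┌─┘ │
│ │ │ │ │   │↓│↱ ↓│
│ │ └─┤ └─┐ │ ╵ ╷ │
│ │   │   │ │↳ ↑│↓│
│ └─┐ └─╴ │ └───┤ │
│   │     │     │B│
└───┴─────┴─────┴─┘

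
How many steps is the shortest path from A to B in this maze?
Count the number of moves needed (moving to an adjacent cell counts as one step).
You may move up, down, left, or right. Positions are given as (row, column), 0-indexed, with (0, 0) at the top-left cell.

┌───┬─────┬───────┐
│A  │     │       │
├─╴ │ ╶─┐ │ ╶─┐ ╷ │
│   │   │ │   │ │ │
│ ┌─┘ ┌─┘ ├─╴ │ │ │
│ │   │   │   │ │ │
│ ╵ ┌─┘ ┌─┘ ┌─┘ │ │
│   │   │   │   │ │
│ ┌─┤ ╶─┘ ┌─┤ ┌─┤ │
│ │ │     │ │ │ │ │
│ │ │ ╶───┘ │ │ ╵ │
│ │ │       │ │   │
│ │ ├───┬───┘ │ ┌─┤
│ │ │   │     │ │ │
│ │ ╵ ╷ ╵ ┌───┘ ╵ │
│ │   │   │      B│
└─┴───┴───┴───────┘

Using BFS to find shortest path:
Start: (0, 0), End: (7, 8)
Path found:
(0,0) → (0,1) → (1,1) → (1,0) → (2,0) → (3,0) → (3,1) → (2,1) → (2,2) → (1,2) → (0,2) → (0,3) → (0,4) → (1,4) → (2,4) → (2,3) → (3,3) → (3,2) → (4,2) → (4,3) → (4,4) → (3,4) → (3,5) → (2,5) → (2,6) → (1,6) → (1,5) → (0,5) → (0,6) → (0,7) → (0,8) → (1,8) → (2,8) → (3,8) → (4,8) → (5,8) → (5,7) → (6,7) → (7,7) → (7,8)
Number of steps: 39

Solution:

┌───┬─────┬───────┐
│A ↓│↱ → ↓│↱ → → ↓│
├─╴ │ ╶─┐ │ ╶─┐ ╷ │
│↓ ↲│↑  │↓│↑ ↰│ │↓│
│ ┌─┘ ┌─┘ ├─╴ │ │ │
│↓│↱ ↑│↓ ↲│↱ ↑│ │↓│
│ ╵ ┌─┘ ┌─┘ ┌─┘ │ │
│↳ ↑│↓ ↲│↱ ↑│   │↓│
│ ┌─┤ ╶─┘ ┌─┤ ┌─┤ │
│ │ │↳ → ↑│ │ │ │↓│
│ │ │ ╶───┘ │ │ ╵ │
│ │ │       │ │↓ ↲│
│ │ ├───┬───┘ │ ┌─┤
│ │ │   │     │↓│ │
│ │ ╵ ╷ ╵ ┌───┘ ╵ │
│ │   │   │    ↳ B│
└─┴───┴───┴───────┘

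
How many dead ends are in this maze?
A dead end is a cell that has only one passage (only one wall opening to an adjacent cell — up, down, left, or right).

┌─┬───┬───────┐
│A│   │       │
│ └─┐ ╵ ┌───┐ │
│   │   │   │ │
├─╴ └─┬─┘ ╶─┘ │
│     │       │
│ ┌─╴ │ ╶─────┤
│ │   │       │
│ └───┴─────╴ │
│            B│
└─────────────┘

Checking each cell for number of passages:

Dead ends found at positions:
  (0, 0)
  (0, 1)
  (1, 5)
  (3, 1)
Total dead ends: 4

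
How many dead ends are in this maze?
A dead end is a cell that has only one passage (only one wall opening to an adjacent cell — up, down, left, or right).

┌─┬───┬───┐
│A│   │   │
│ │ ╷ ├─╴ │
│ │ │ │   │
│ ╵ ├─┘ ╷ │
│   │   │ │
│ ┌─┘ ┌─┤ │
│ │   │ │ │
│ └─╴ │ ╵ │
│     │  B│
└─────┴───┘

Checking each cell for number of passages:

Dead ends found at positions:
  (0, 0)
  (0, 3)
  (1, 2)
  (3, 1)
  (3, 3)
Total dead ends: 5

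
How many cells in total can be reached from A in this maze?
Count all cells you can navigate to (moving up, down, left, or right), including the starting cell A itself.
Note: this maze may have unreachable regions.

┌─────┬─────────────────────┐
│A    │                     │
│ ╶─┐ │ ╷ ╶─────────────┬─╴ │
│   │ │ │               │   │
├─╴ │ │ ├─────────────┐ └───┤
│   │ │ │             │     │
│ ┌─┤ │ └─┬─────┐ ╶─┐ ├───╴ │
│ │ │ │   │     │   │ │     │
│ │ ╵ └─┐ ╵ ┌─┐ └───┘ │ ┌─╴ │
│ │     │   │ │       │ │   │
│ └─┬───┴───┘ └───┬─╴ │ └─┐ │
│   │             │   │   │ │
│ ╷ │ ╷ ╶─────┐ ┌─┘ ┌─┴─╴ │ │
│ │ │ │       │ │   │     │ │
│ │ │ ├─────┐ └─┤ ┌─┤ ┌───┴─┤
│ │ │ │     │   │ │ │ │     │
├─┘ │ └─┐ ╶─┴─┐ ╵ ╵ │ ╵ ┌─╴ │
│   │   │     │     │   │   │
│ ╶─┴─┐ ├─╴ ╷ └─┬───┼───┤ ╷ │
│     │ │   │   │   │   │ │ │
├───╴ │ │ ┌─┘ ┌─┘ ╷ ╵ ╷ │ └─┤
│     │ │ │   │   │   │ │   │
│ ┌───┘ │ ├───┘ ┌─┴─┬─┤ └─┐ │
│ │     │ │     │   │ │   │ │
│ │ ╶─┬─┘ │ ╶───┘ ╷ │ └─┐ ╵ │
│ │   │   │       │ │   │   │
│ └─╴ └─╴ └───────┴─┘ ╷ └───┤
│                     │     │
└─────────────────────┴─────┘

Using BFS/flood-fill to find all reachable cells from A:
Maze size: 14 × 14 = 196 total cells
All cells are reachable — the maze is fully connected.
Reachable cells: 196

Reachable region (· marks reachable cells):

┌─────┬─────────────────────┐
│A · ·│· · · · · · · · · · ·│
│ ╶─┐ │ ╷ ╶─────────────┬─╴ │
│· ·│·│·│· · · · · · · ·│· ·│
├─╴ │ │ ├─────────────┐ └───┤
│· ·│·│·│· · · · · · ·│· · ·│
│ ┌─┤ │ └─┬─────┐ ╶─┐ ├───╴ │
│·│·│·│· ·│· · ·│· ·│·│· · ·│
│ │ ╵ └─┐ ╵ ┌─┐ └───┘ │ ┌─╴ │
│·│· · ·│· ·│·│· · · ·│·│· ·│
│ └─┬───┴───┘ └───┬─╴ │ └─┐ │
│· ·│· · · · · · ·│· ·│· ·│·│
│ ╷ │ ╷ ╶─────┐ ┌─┘ ┌─┴─╴ │ │
│·│·│·│· · · ·│·│· ·│· · ·│·│
│ │ │ ├─────┐ └─┤ ┌─┤ ┌───┴─┤
│·│·│·│· · ·│· ·│·│·│·│· · ·│
├─┘ │ └─┐ ╶─┴─┐ ╵ ╵ │ ╵ ┌─╴ │
│· ·│· ·│· · ·│· · ·│· ·│· ·│
│ ╶─┴─┐ ├─╴ ╷ └─┬───┼───┤ ╷ │
│· · ·│·│· ·│· ·│· ·│· ·│·│·│
├───╴ │ │ ┌─┘ ┌─┘ ╷ ╵ ╷ │ └─┤
│· · ·│·│·│· ·│· ·│· ·│·│· ·│
│ ┌───┘ │ ├───┘ ┌─┴─┬─┤ └─┐ │
│·│· · ·│·│· · ·│· ·│·│· ·│·│
│ │ ╶─┬─┘ │ ╶───┘ ╷ │ └─┐ ╵ │
│·│· ·│· ·│· · · ·│·│· ·│· ·│
│ └─╴ └─╴ └───────┴─┘ ╷ └───┤
│· · · · · · · · · · ·│· · ·│
└─────────────────────┴─────┘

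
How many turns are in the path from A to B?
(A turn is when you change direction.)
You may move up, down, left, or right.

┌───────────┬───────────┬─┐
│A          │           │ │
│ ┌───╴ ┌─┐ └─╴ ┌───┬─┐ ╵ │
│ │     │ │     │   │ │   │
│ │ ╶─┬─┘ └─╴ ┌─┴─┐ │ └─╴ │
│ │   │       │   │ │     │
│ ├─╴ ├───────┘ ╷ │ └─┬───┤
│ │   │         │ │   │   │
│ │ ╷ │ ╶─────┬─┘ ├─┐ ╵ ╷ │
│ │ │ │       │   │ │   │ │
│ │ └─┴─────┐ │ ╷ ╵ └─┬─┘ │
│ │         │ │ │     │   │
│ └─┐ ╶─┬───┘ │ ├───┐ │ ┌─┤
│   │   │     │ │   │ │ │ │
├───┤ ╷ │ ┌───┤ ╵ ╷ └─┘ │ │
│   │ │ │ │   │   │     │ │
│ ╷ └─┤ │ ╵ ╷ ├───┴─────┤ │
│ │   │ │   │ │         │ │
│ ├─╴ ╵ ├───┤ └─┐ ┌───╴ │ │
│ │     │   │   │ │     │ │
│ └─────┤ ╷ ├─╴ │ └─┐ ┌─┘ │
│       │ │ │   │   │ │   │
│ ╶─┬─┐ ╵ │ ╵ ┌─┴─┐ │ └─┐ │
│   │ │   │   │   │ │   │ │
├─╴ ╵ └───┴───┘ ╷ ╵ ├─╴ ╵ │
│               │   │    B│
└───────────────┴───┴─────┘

Directions: right, right, right, down, left, left, down, right, down, left, down, down, right, down, right, down, down, down, left, up, left, up, left, down, down, down, down, right, down, right, right, right, right, right, right, up, right, down, right, up, up, left, up, up, right, right, right, down, left, down, down, right, down, right
Number of turns: 34

Solution:

┌───────────┬───────────┬─┐
│A → → ↓    │           │ │
│ ┌───╴ ┌─┐ └─╴ ┌───┬─┐ ╵ │
│ │↓ ← ↲│ │     │   │ │   │
│ │ ╶─┬─┘ └─╴ ┌─┴─┐ │ └─╴ │
│ │↳ ↓│       │   │ │     │
│ ├─╴ ├───────┘ ╷ │ └─┬───┤
│ │↓ ↲│         │ │   │   │
│ │ ╷ │ ╶─────┬─┘ ├─┐ ╵ ╷ │
│ │↓│ │       │   │ │   │ │
│ │ └─┴─────┐ │ ╷ ╵ └─┬─┘ │
│ │↳ ↓      │ │ │     │   │
│ └─┐ ╶─┬───┘ │ ├───┐ │ ┌─┤
│   │↳ ↓│     │ │   │ │ │ │
├───┤ ╷ │ ┌───┤ ╵ ╷ └─┘ │ │
│↓ ↰│ │↓│ │   │   │     │ │
│ ╷ └─┤ │ ╵ ╷ ├───┴─────┤ │
│↓│↑ ↰│↓│   │ │  ↱ → → ↓│ │
│ ├─╴ ╵ ├───┤ └─┐ ┌───╴ │ │
│↓│  ↑ ↲│   │   │↑│  ↓ ↲│ │
│ └─────┤ ╷ ├─╴ │ └─┐ ┌─┘ │
│↓      │ │ │   │↑ ↰│↓│   │
│ ╶─┬─┐ ╵ │ ╵ ┌─┴─┐ │ └─┐ │
│↳ ↓│ │   │   │↱ ↓│↑│↳ ↓│ │
├─╴ ╵ └───┴───┘ ╷ ╵ ├─╴ ╵ │
│  ↳ → → → → → ↑│↳ ↑│  ↳ B│
└───────────────┴───┴─────┘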